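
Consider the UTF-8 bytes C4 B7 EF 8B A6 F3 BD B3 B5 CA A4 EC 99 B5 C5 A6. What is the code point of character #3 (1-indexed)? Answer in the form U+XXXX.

Offset 0: leading byte 0xC4 = 11000100 → 2-byte char #1 = C4 B7.
Offset 2: leading byte 0xEF = 11101111 → 3-byte char #2 = EF 8B A6.
Offset 5: leading byte 0xF3 = 11110011 → 4-byte char #3 = F3 BD B3 B5.
Leading byte 0xF3 = 11110011 matches 11110xxx → 4-byte sequence.
Byte 1: 0xF3 = 11110011, payload 011 (3 bits).
Byte 2: 0xBD = 10111101 (10xxxxxx ✓), payload 111101.
Byte 3: 0xB3 = 10110011 (10xxxxxx ✓), payload 110011.
Byte 4: 0xB5 = 10110101 (10xxxxxx ✓), payload 110101.
Concatenate: 011111101110011110101 = 0xFDCF5 (21 bits → U+FDCF5).

U+FDCF5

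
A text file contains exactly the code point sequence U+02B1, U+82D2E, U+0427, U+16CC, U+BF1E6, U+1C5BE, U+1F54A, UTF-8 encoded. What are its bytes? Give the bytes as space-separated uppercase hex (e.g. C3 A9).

CA B1 F2 82 B4 AE D0 A7 E1 9B 8C F2 BF 87 A6 F0 9C 96 BE F0 9F 95 8A

U+02B1: 2-byte form → CA B1.
U+82D2E: 4-byte form → F2 82 B4 AE.
U+0427: 2-byte form → D0 A7.
U+16CC: 3-byte form → E1 9B 8C.
U+BF1E6: 4-byte form → F2 BF 87 A6.
U+1C5BE: 4-byte form → F0 9C 96 BE.
U+1F54A: 4-byte form → F0 9F 95 8A.
Concatenated (23 bytes): CA B1 F2 82 B4 AE D0 A7 E1 9B 8C F2 BF 87 A6 F0 9C 96 BE F0 9F 95 8A.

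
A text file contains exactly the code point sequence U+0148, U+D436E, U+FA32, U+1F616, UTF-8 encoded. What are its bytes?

C5 88 F3 94 8D AE EF A8 B2 F0 9F 98 96

U+0148: 2-byte form → C5 88.
U+D436E: 4-byte form → F3 94 8D AE.
U+FA32: 3-byte form → EF A8 B2.
U+1F616: 4-byte form → F0 9F 98 96.
Concatenated (13 bytes): C5 88 F3 94 8D AE EF A8 B2 F0 9F 98 96.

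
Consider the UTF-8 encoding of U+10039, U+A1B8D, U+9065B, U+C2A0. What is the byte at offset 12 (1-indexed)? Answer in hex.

1-indexed offset 12 is 0-indexed offset 11.
U+10039 → 4-byte form F0 90 80 B9 at offsets 0–3.
U+A1B8D → 4-byte form F2 A1 AE 8D at offsets 4–7.
U+9065B → 4-byte form F2 90 99 9B at offsets 8–11.
Offset 11 falls in char 3's range; it's byte 4 of F2 90 99 9B = 0x9B.

0x9B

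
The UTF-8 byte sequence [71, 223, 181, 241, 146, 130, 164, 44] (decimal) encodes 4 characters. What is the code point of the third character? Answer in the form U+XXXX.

Offset 0: leading byte 0x47 = 01000111 → 1-byte char #1 = 47.
Offset 1: leading byte 0xDF = 11011111 → 2-byte char #2 = DF B5.
Offset 3: leading byte 0xF1 = 11110001 → 4-byte char #3 = F1 92 82 A4.
Leading byte 0xF1 = 11110001 matches 11110xxx → 4-byte sequence.
Byte 1: 0xF1 = 11110001, payload 001 (3 bits).
Byte 2: 0x92 = 10010010 (10xxxxxx ✓), payload 010010.
Byte 3: 0x82 = 10000010 (10xxxxxx ✓), payload 000010.
Byte 4: 0xA4 = 10100100 (10xxxxxx ✓), payload 100100.
Concatenate: 001010010000010100100 = 0x520A4 (21 bits → U+520A4).

U+520A4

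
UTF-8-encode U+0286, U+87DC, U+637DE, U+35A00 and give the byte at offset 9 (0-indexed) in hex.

U+0286 → 2-byte form CA 86 at offsets 0–1.
U+87DC → 3-byte form E8 9F 9C at offsets 2–4.
U+637DE → 4-byte form F1 A3 9F 9E at offsets 5–8.
U+35A00 → 4-byte form F0 B5 A8 80 at offsets 9–12.
Offset 9 falls in char 4's range; it's byte 1 of F0 B5 A8 80 = 0xF0.

0xF0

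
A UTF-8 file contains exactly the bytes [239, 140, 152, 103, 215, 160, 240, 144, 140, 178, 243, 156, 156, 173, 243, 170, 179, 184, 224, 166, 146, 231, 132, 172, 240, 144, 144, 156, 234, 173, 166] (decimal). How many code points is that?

Byte at offset 0: 0xEF = 11101111 → 3-byte char (#1). Advance 3.
Byte at offset 3: 0x67 = 01100111 → 1-byte char (#2). Advance 1.
Byte at offset 4: 0xD7 = 11010111 → 2-byte char (#3). Advance 2.
Byte at offset 6: 0xF0 = 11110000 → 4-byte char (#4). Advance 4.
Byte at offset 10: 0xF3 = 11110011 → 4-byte char (#5). Advance 4.
Byte at offset 14: 0xF3 = 11110011 → 4-byte char (#6). Advance 4.
Byte at offset 18: 0xE0 = 11100000 → 3-byte char (#7). Advance 3.
Byte at offset 21: 0xE7 = 11100111 → 3-byte char (#8). Advance 3.
Byte at offset 24: 0xF0 = 11110000 → 4-byte char (#9). Advance 4.
Byte at offset 28: 0xEA = 11101010 → 3-byte char (#10). Advance 3.
Reached end at offset 31 after 10 code points.

10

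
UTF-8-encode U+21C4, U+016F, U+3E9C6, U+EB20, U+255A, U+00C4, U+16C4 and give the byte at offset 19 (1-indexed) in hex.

1-indexed offset 19 is 0-indexed offset 18.
U+21C4 → 3-byte form E2 87 84 at offsets 0–2.
U+016F → 2-byte form C5 AF at offsets 3–4.
U+3E9C6 → 4-byte form F0 BE A7 86 at offsets 5–8.
U+EB20 → 3-byte form EE AC A0 at offsets 9–11.
U+255A → 3-byte form E2 95 9A at offsets 12–14.
U+00C4 → 2-byte form C3 84 at offsets 15–16.
U+16C4 → 3-byte form E1 9B 84 at offsets 17–19.
Offset 18 falls in char 7's range; it's byte 2 of E1 9B 84 = 0x9B.

0x9B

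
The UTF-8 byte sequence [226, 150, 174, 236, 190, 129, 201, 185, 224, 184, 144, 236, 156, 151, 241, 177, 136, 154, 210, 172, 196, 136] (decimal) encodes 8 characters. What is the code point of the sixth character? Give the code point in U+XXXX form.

Offset 0: leading byte 0xE2 = 11100010 → 3-byte char #1 = E2 96 AE.
Offset 3: leading byte 0xEC = 11101100 → 3-byte char #2 = EC BE 81.
Offset 6: leading byte 0xC9 = 11001001 → 2-byte char #3 = C9 B9.
Offset 8: leading byte 0xE0 = 11100000 → 3-byte char #4 = E0 B8 90.
Offset 11: leading byte 0xEC = 11101100 → 3-byte char #5 = EC 9C 97.
Offset 14: leading byte 0xF1 = 11110001 → 4-byte char #6 = F1 B1 88 9A.
Leading byte 0xF1 = 11110001 matches 11110xxx → 4-byte sequence.
Byte 1: 0xF1 = 11110001, payload 001 (3 bits).
Byte 2: 0xB1 = 10110001 (10xxxxxx ✓), payload 110001.
Byte 3: 0x88 = 10001000 (10xxxxxx ✓), payload 001000.
Byte 4: 0x9A = 10011010 (10xxxxxx ✓), payload 011010.
Concatenate: 001110001001000011010 = 0x7121A (21 bits → U+7121A).

U+7121A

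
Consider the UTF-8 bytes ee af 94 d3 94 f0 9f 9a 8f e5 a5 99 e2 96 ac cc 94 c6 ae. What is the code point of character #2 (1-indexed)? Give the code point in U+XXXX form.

Offset 0: leading byte 0xEE = 11101110 → 3-byte char #1 = EE AF 94.
Offset 3: leading byte 0xD3 = 11010011 → 2-byte char #2 = D3 94.
Leading byte 0xD3 = 11010011 matches 110xxxxx → 2-byte sequence.
Byte 1: 0xD3 = 11010011, payload 10011 (5 bits).
Byte 2: 0x94 = 10010100 (10xxxxxx ✓), payload 010100.
Concatenate: 10011010100 = 0x4D4 (11 bits → U+04D4).

U+04D4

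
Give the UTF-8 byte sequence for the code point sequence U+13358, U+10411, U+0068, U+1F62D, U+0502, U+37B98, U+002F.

F0 93 8D 98 F0 90 90 91 68 F0 9F 98 AD D4 82 F0 B7 AE 98 2F

U+13358: 4-byte form → F0 93 8D 98.
U+10411: 4-byte form → F0 90 90 91.
U+0068: 1-byte form → 68.
U+1F62D: 4-byte form → F0 9F 98 AD.
U+0502: 2-byte form → D4 82.
U+37B98: 4-byte form → F0 B7 AE 98.
U+002F: 1-byte form → 2F.
Concatenated (20 bytes): F0 93 8D 98 F0 90 90 91 68 F0 9F 98 AD D4 82 F0 B7 AE 98 2F.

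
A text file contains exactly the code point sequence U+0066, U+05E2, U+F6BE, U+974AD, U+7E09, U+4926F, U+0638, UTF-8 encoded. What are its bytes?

66 D7 A2 EF 9A BE F2 97 92 AD E7 B8 89 F1 89 89 AF D8 B8

U+0066: 1-byte form → 66.
U+05E2: 2-byte form → D7 A2.
U+F6BE: 3-byte form → EF 9A BE.
U+974AD: 4-byte form → F2 97 92 AD.
U+7E09: 3-byte form → E7 B8 89.
U+4926F: 4-byte form → F1 89 89 AF.
U+0638: 2-byte form → D8 B8.
Concatenated (19 bytes): 66 D7 A2 EF 9A BE F2 97 92 AD E7 B8 89 F1 89 89 AF D8 B8.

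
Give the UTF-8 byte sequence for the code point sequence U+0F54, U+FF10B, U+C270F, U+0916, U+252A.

E0 BD 94 F3 BF 84 8B F3 82 9C 8F E0 A4 96 E2 94 AA

U+0F54: 3-byte form → E0 BD 94.
U+FF10B: 4-byte form → F3 BF 84 8B.
U+C270F: 4-byte form → F3 82 9C 8F.
U+0916: 3-byte form → E0 A4 96.
U+252A: 3-byte form → E2 94 AA.
Concatenated (17 bytes): E0 BD 94 F3 BF 84 8B F3 82 9C 8F E0 A4 96 E2 94 AA.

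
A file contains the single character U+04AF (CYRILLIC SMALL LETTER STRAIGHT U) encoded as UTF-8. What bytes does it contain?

D2 AF

U+04AF = 0x4AF = 1199 decimal. In range U+0080–U+07FF → 2-byte form: 110xxxxx 10xxxxxx.
Binary (11 bits): 10010101111.
Split 5+6: 10010 | 101111.
Byte 1: 11010010 = 0xD2.
Byte 2: 10101111 = 0xAF.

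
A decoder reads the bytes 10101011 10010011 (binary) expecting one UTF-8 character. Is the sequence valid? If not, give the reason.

invalid (continuation byte with no leading byte)

Byte 0xAB = 10101011 has the form 10xxxxxx — a continuation byte — but there is no preceding leading byte.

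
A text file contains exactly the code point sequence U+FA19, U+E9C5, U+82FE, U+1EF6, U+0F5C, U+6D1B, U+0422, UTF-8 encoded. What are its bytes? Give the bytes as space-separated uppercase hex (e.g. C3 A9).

EF A8 99 EE A7 85 E8 8B BE E1 BB B6 E0 BD 9C E6 B4 9B D0 A2

U+FA19: 3-byte form → EF A8 99.
U+E9C5: 3-byte form → EE A7 85.
U+82FE: 3-byte form → E8 8B BE.
U+1EF6: 3-byte form → E1 BB B6.
U+0F5C: 3-byte form → E0 BD 9C.
U+6D1B: 3-byte form → E6 B4 9B.
U+0422: 2-byte form → D0 A2.
Concatenated (20 bytes): EF A8 99 EE A7 85 E8 8B BE E1 BB B6 E0 BD 9C E6 B4 9B D0 A2.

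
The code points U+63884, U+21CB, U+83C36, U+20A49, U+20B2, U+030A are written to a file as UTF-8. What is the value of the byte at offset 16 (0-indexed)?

U+63884 → 4-byte form F1 A3 A2 84 at offsets 0–3.
U+21CB → 3-byte form E2 87 8B at offsets 4–6.
U+83C36 → 4-byte form F2 83 B0 B6 at offsets 7–10.
U+20A49 → 4-byte form F0 A0 A9 89 at offsets 11–14.
U+20B2 → 3-byte form E2 82 B2 at offsets 15–17.
Offset 16 falls in char 5's range; it's byte 2 of E2 82 B2 = 0x82.

0x82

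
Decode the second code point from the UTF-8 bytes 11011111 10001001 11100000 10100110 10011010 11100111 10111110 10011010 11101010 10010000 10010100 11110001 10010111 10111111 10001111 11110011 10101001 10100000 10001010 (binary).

Offset 0: leading byte 0xDF = 11011111 → 2-byte char #1 = DF 89.
Offset 2: leading byte 0xE0 = 11100000 → 3-byte char #2 = E0 A6 9A.
Leading byte 0xE0 = 11100000 matches 1110xxxx → 3-byte sequence.
Byte 1: 0xE0 = 11100000, payload 0000 (4 bits).
Byte 2: 0xA6 = 10100110 (10xxxxxx ✓), payload 100110.
Byte 3: 0x9A = 10011010 (10xxxxxx ✓), payload 011010.
Concatenate: 0000100110011010 = 0x99A (16 bits → U+099A).

U+099A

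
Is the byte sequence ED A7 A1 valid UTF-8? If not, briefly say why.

invalid (encodes a surrogate (U+D800–U+DFFF))

Structurally a 3-byte sequence; payload = 0xD9E1.
But 0xD9E1 is in U+D800–U+DFFF, the surrogate range. Surrogates are not Unicode scalar values and are forbidden in UTF-8.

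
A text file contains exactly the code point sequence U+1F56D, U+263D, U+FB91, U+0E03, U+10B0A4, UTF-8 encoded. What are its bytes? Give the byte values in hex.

U+1F56D: 4-byte form → F0 9F 95 AD.
U+263D: 3-byte form → E2 98 BD.
U+FB91: 3-byte form → EF AE 91.
U+0E03: 3-byte form → E0 B8 83.
U+10B0A4: 4-byte form → F4 8B 82 A4.
Concatenated (17 bytes): F0 9F 95 AD E2 98 BD EF AE 91 E0 B8 83 F4 8B 82 A4.

F0 9F 95 AD E2 98 BD EF AE 91 E0 B8 83 F4 8B 82 A4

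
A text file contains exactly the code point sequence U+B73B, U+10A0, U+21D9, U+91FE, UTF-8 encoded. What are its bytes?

EB 9C BB E1 82 A0 E2 87 99 E9 87 BE

U+B73B: 3-byte form → EB 9C BB.
U+10A0: 3-byte form → E1 82 A0.
U+21D9: 3-byte form → E2 87 99.
U+91FE: 3-byte form → E9 87 BE.
Concatenated (12 bytes): EB 9C BB E1 82 A0 E2 87 99 E9 87 BE.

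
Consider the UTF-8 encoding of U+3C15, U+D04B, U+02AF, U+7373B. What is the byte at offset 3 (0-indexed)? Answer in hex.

U+3C15 → 3-byte form E3 B0 95 at offsets 0–2.
U+D04B → 3-byte form ED 81 8B at offsets 3–5.
Offset 3 falls in char 2's range; it's byte 1 of ED 81 8B = 0xED.

0xED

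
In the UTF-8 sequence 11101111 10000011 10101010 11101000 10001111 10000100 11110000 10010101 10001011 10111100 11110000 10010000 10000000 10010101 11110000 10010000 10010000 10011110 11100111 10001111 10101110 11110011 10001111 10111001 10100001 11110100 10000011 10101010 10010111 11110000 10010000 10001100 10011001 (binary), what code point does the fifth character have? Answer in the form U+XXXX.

U+1041E

Offset 0: leading byte 0xEF = 11101111 → 3-byte char #1 = EF 83 AA.
Offset 3: leading byte 0xE8 = 11101000 → 3-byte char #2 = E8 8F 84.
Offset 6: leading byte 0xF0 = 11110000 → 4-byte char #3 = F0 95 8B BC.
Offset 10: leading byte 0xF0 = 11110000 → 4-byte char #4 = F0 90 80 95.
Offset 14: leading byte 0xF0 = 11110000 → 4-byte char #5 = F0 90 90 9E.
Leading byte 0xF0 = 11110000 matches 11110xxx → 4-byte sequence.
Byte 1: 0xF0 = 11110000, payload 000 (3 bits).
Byte 2: 0x90 = 10010000 (10xxxxxx ✓), payload 010000.
Byte 3: 0x90 = 10010000 (10xxxxxx ✓), payload 010000.
Byte 4: 0x9E = 10011110 (10xxxxxx ✓), payload 011110.
Concatenate: 000010000010000011110 = 0x1041E (21 bits → U+1041E).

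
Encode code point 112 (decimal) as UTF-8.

70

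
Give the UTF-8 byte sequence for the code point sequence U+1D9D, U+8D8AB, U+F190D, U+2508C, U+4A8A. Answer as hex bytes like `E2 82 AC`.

E1 B6 9D F2 8D A2 AB F3 B1 A4 8D F0 A5 82 8C E4 AA 8A

U+1D9D: 3-byte form → E1 B6 9D.
U+8D8AB: 4-byte form → F2 8D A2 AB.
U+F190D: 4-byte form → F3 B1 A4 8D.
U+2508C: 4-byte form → F0 A5 82 8C.
U+4A8A: 3-byte form → E4 AA 8A.
Concatenated (18 bytes): E1 B6 9D F2 8D A2 AB F3 B1 A4 8D F0 A5 82 8C E4 AA 8A.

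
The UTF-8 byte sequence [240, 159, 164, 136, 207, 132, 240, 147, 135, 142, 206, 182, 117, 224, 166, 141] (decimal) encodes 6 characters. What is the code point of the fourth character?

U+03B6

Offset 0: leading byte 0xF0 = 11110000 → 4-byte char #1 = F0 9F A4 88.
Offset 4: leading byte 0xCF = 11001111 → 2-byte char #2 = CF 84.
Offset 6: leading byte 0xF0 = 11110000 → 4-byte char #3 = F0 93 87 8E.
Offset 10: leading byte 0xCE = 11001110 → 2-byte char #4 = CE B6.
Leading byte 0xCE = 11001110 matches 110xxxxx → 2-byte sequence.
Byte 1: 0xCE = 11001110, payload 01110 (5 bits).
Byte 2: 0xB6 = 10110110 (10xxxxxx ✓), payload 110110.
Concatenate: 01110110110 = 0x3B6 (11 bits → U+03B6).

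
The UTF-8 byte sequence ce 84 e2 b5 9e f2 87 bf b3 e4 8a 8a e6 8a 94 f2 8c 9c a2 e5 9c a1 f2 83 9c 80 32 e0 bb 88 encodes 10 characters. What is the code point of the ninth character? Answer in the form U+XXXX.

U+0032

Offset 0: leading byte 0xCE = 11001110 → 2-byte char #1 = CE 84.
Offset 2: leading byte 0xE2 = 11100010 → 3-byte char #2 = E2 B5 9E.
Offset 5: leading byte 0xF2 = 11110010 → 4-byte char #3 = F2 87 BF B3.
Offset 9: leading byte 0xE4 = 11100100 → 3-byte char #4 = E4 8A 8A.
Offset 12: leading byte 0xE6 = 11100110 → 3-byte char #5 = E6 8A 94.
Offset 15: leading byte 0xF2 = 11110010 → 4-byte char #6 = F2 8C 9C A2.
Offset 19: leading byte 0xE5 = 11100101 → 3-byte char #7 = E5 9C A1.
Offset 22: leading byte 0xF2 = 11110010 → 4-byte char #8 = F2 83 9C 80.
Offset 26: leading byte 0x32 = 00110010 → 1-byte char #9 = 32.
Leading byte 0x32 = 00110010 matches 0xxxxxxx → 1-byte sequence.
Byte 1: 0x32 = 00110010, payload 0110010 (7 bits).
Concatenate: 0110010 = 0x32 (7 bits → U+0032).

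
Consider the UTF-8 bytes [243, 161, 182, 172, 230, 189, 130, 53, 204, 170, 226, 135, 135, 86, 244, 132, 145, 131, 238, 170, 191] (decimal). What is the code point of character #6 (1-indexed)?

U+0056

Offset 0: leading byte 0xF3 = 11110011 → 4-byte char #1 = F3 A1 B6 AC.
Offset 4: leading byte 0xE6 = 11100110 → 3-byte char #2 = E6 BD 82.
Offset 7: leading byte 0x35 = 00110101 → 1-byte char #3 = 35.
Offset 8: leading byte 0xCC = 11001100 → 2-byte char #4 = CC AA.
Offset 10: leading byte 0xE2 = 11100010 → 3-byte char #5 = E2 87 87.
Offset 13: leading byte 0x56 = 01010110 → 1-byte char #6 = 56.
Leading byte 0x56 = 01010110 matches 0xxxxxxx → 1-byte sequence.
Byte 1: 0x56 = 01010110, payload 1010110 (7 bits).
Concatenate: 1010110 = 0x56 (7 bits → U+0056).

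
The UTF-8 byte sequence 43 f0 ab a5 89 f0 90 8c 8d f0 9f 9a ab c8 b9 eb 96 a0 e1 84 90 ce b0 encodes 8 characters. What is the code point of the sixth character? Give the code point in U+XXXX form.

U+B5A0

Offset 0: leading byte 0x43 = 01000011 → 1-byte char #1 = 43.
Offset 1: leading byte 0xF0 = 11110000 → 4-byte char #2 = F0 AB A5 89.
Offset 5: leading byte 0xF0 = 11110000 → 4-byte char #3 = F0 90 8C 8D.
Offset 9: leading byte 0xF0 = 11110000 → 4-byte char #4 = F0 9F 9A AB.
Offset 13: leading byte 0xC8 = 11001000 → 2-byte char #5 = C8 B9.
Offset 15: leading byte 0xEB = 11101011 → 3-byte char #6 = EB 96 A0.
Leading byte 0xEB = 11101011 matches 1110xxxx → 3-byte sequence.
Byte 1: 0xEB = 11101011, payload 1011 (4 bits).
Byte 2: 0x96 = 10010110 (10xxxxxx ✓), payload 010110.
Byte 3: 0xA0 = 10100000 (10xxxxxx ✓), payload 100000.
Concatenate: 1011010110100000 = 0xB5A0 (16 bits → U+B5A0).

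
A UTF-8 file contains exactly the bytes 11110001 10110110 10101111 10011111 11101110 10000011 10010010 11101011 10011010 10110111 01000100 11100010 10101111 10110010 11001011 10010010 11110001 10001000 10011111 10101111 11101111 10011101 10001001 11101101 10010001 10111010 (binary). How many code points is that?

9

Byte at offset 0: 0xF1 = 11110001 → 4-byte char (#1). Advance 4.
Byte at offset 4: 0xEE = 11101110 → 3-byte char (#2). Advance 3.
Byte at offset 7: 0xEB = 11101011 → 3-byte char (#3). Advance 3.
Byte at offset 10: 0x44 = 01000100 → 1-byte char (#4). Advance 1.
Byte at offset 11: 0xE2 = 11100010 → 3-byte char (#5). Advance 3.
Byte at offset 14: 0xCB = 11001011 → 2-byte char (#6). Advance 2.
Byte at offset 16: 0xF1 = 11110001 → 4-byte char (#7). Advance 4.
Byte at offset 20: 0xEF = 11101111 → 3-byte char (#8). Advance 3.
Byte at offset 23: 0xED = 11101101 → 3-byte char (#9). Advance 3.
Reached end at offset 26 after 9 code points.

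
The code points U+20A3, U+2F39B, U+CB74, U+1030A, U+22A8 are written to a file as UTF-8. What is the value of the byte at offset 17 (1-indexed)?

1-indexed offset 17 is 0-indexed offset 16.
U+20A3 → 3-byte form E2 82 A3 at offsets 0–2.
U+2F39B → 4-byte form F0 AF 8E 9B at offsets 3–6.
U+CB74 → 3-byte form EC AD B4 at offsets 7–9.
U+1030A → 4-byte form F0 90 8C 8A at offsets 10–13.
U+22A8 → 3-byte form E2 8A A8 at offsets 14–16.
Offset 16 falls in char 5's range; it's byte 3 of E2 8A A8 = 0xA8.

0xA8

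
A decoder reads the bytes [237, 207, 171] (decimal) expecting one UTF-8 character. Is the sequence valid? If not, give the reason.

invalid (non-continuation byte where continuation expected)

Leading byte 0xED = 11101101 → 3-byte form.
Byte 2 is 0xCF = 11001111, which is not 10xxxxxx — expected a continuation byte.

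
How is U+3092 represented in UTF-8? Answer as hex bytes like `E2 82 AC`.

U+3092 = 0x3092 = 12434 decimal. In range U+0800–U+FFFF → 3-byte form: 1110xxxx 10xxxxxx 10xxxxxx.
Binary (16 bits): 0011000010010010.
Split 4+6+6: 0011 | 000010 | 010010.
Byte 1: 11100011 = 0xE3.
Byte 2: 10000010 = 0x82.
Byte 3: 10010010 = 0x92.

E3 82 92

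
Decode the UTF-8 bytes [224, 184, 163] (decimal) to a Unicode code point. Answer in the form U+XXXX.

U+0E23

Leading byte 0xE0 = 11100000 matches 1110xxxx → 3-byte sequence.
Byte 1: 0xE0 = 11100000, payload 0000 (4 bits).
Byte 2: 0xB8 = 10111000 (10xxxxxx ✓), payload 111000.
Byte 3: 0xA3 = 10100011 (10xxxxxx ✓), payload 100011.
Concatenate: 0000111000100011 = 0xE23 (16 bits → U+0E23).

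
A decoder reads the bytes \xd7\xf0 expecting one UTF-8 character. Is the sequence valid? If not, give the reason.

invalid (non-continuation byte where continuation expected)

Leading byte 0xD7 = 11010111 → 2-byte form.
Byte 2 is 0xF0 = 11110000, which is not 10xxxxxx — expected a continuation byte.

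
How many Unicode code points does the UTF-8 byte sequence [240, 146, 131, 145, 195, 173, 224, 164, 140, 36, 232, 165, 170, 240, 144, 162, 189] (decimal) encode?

6

Byte at offset 0: 0xF0 = 11110000 → 4-byte char (#1). Advance 4.
Byte at offset 4: 0xC3 = 11000011 → 2-byte char (#2). Advance 2.
Byte at offset 6: 0xE0 = 11100000 → 3-byte char (#3). Advance 3.
Byte at offset 9: 0x24 = 00100100 → 1-byte char (#4). Advance 1.
Byte at offset 10: 0xE8 = 11101000 → 3-byte char (#5). Advance 3.
Byte at offset 13: 0xF0 = 11110000 → 4-byte char (#6). Advance 4.
Reached end at offset 17 after 6 code points.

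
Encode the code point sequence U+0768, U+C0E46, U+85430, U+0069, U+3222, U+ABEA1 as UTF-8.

U+0768: 2-byte form → DD A8.
U+C0E46: 4-byte form → F3 80 B9 86.
U+85430: 4-byte form → F2 85 90 B0.
U+0069: 1-byte form → 69.
U+3222: 3-byte form → E3 88 A2.
U+ABEA1: 4-byte form → F2 AB BA A1.
Concatenated (18 bytes): DD A8 F3 80 B9 86 F2 85 90 B0 69 E3 88 A2 F2 AB BA A1.

DD A8 F3 80 B9 86 F2 85 90 B0 69 E3 88 A2 F2 AB BA A1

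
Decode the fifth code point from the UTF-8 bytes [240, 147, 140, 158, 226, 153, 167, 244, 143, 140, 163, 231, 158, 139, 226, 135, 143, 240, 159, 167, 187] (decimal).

U+21CF

Offset 0: leading byte 0xF0 = 11110000 → 4-byte char #1 = F0 93 8C 9E.
Offset 4: leading byte 0xE2 = 11100010 → 3-byte char #2 = E2 99 A7.
Offset 7: leading byte 0xF4 = 11110100 → 4-byte char #3 = F4 8F 8C A3.
Offset 11: leading byte 0xE7 = 11100111 → 3-byte char #4 = E7 9E 8B.
Offset 14: leading byte 0xE2 = 11100010 → 3-byte char #5 = E2 87 8F.
Leading byte 0xE2 = 11100010 matches 1110xxxx → 3-byte sequence.
Byte 1: 0xE2 = 11100010, payload 0010 (4 bits).
Byte 2: 0x87 = 10000111 (10xxxxxx ✓), payload 000111.
Byte 3: 0x8F = 10001111 (10xxxxxx ✓), payload 001111.
Concatenate: 0010000111001111 = 0x21CF (16 bits → U+21CF).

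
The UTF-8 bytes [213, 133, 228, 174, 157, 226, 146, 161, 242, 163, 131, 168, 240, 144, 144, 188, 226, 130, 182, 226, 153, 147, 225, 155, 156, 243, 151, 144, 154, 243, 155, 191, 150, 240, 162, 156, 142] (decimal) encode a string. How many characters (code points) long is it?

Byte at offset 0: 0xD5 = 11010101 → 2-byte char (#1). Advance 2.
Byte at offset 2: 0xE4 = 11100100 → 3-byte char (#2). Advance 3.
Byte at offset 5: 0xE2 = 11100010 → 3-byte char (#3). Advance 3.
Byte at offset 8: 0xF2 = 11110010 → 4-byte char (#4). Advance 4.
Byte at offset 12: 0xF0 = 11110000 → 4-byte char (#5). Advance 4.
Byte at offset 16: 0xE2 = 11100010 → 3-byte char (#6). Advance 3.
Byte at offset 19: 0xE2 = 11100010 → 3-byte char (#7). Advance 3.
Byte at offset 22: 0xE1 = 11100001 → 3-byte char (#8). Advance 3.
Byte at offset 25: 0xF3 = 11110011 → 4-byte char (#9). Advance 4.
Byte at offset 29: 0xF3 = 11110011 → 4-byte char (#10). Advance 4.
Byte at offset 33: 0xF0 = 11110000 → 4-byte char (#11). Advance 4.
Reached end at offset 37 after 11 code points.

11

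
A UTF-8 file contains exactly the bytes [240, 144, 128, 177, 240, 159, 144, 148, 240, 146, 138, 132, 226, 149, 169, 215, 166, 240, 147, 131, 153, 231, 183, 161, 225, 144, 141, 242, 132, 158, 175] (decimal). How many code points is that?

9

Byte at offset 0: 0xF0 = 11110000 → 4-byte char (#1). Advance 4.
Byte at offset 4: 0xF0 = 11110000 → 4-byte char (#2). Advance 4.
Byte at offset 8: 0xF0 = 11110000 → 4-byte char (#3). Advance 4.
Byte at offset 12: 0xE2 = 11100010 → 3-byte char (#4). Advance 3.
Byte at offset 15: 0xD7 = 11010111 → 2-byte char (#5). Advance 2.
Byte at offset 17: 0xF0 = 11110000 → 4-byte char (#6). Advance 4.
Byte at offset 21: 0xE7 = 11100111 → 3-byte char (#7). Advance 3.
Byte at offset 24: 0xE1 = 11100001 → 3-byte char (#8). Advance 3.
Byte at offset 27: 0xF2 = 11110010 → 4-byte char (#9). Advance 4.
Reached end at offset 31 after 9 code points.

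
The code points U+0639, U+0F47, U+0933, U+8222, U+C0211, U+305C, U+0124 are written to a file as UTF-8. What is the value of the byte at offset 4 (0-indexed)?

0x87

U+0639 → 2-byte form D8 B9 at offsets 0–1.
U+0F47 → 3-byte form E0 BD 87 at offsets 2–4.
Offset 4 falls in char 2's range; it's byte 3 of E0 BD 87 = 0x87.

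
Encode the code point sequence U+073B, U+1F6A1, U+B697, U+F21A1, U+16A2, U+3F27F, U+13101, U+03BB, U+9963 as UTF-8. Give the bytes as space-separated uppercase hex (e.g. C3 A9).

U+073B: 2-byte form → DC BB.
U+1F6A1: 4-byte form → F0 9F 9A A1.
U+B697: 3-byte form → EB 9A 97.
U+F21A1: 4-byte form → F3 B2 86 A1.
U+16A2: 3-byte form → E1 9A A2.
U+3F27F: 4-byte form → F0 BF 89 BF.
U+13101: 4-byte form → F0 93 84 81.
U+03BB: 2-byte form → CE BB.
U+9963: 3-byte form → E9 A5 A3.
Concatenated (29 bytes): DC BB F0 9F 9A A1 EB 9A 97 F3 B2 86 A1 E1 9A A2 F0 BF 89 BF F0 93 84 81 CE BB E9 A5 A3.

DC BB F0 9F 9A A1 EB 9A 97 F3 B2 86 A1 E1 9A A2 F0 BF 89 BF F0 93 84 81 CE BB E9 A5 A3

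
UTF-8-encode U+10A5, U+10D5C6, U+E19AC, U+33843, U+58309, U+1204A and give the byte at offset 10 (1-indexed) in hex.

1-indexed offset 10 is 0-indexed offset 9.
U+10A5 → 3-byte form E1 82 A5 at offsets 0–2.
U+10D5C6 → 4-byte form F4 8D 97 86 at offsets 3–6.
U+E19AC → 4-byte form F3 A1 A6 AC at offsets 7–10.
Offset 9 falls in char 3's range; it's byte 3 of F3 A1 A6 AC = 0xA6.

0xA6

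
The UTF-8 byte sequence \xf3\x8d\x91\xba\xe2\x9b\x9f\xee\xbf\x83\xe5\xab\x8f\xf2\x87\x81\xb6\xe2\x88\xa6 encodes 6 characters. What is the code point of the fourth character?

U+5ACF

Offset 0: leading byte 0xF3 = 11110011 → 4-byte char #1 = F3 8D 91 BA.
Offset 4: leading byte 0xE2 = 11100010 → 3-byte char #2 = E2 9B 9F.
Offset 7: leading byte 0xEE = 11101110 → 3-byte char #3 = EE BF 83.
Offset 10: leading byte 0xE5 = 11100101 → 3-byte char #4 = E5 AB 8F.
Leading byte 0xE5 = 11100101 matches 1110xxxx → 3-byte sequence.
Byte 1: 0xE5 = 11100101, payload 0101 (4 bits).
Byte 2: 0xAB = 10101011 (10xxxxxx ✓), payload 101011.
Byte 3: 0x8F = 10001111 (10xxxxxx ✓), payload 001111.
Concatenate: 0101101011001111 = 0x5ACF (16 bits → U+5ACF).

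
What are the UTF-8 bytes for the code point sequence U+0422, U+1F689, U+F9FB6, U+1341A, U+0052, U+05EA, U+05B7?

U+0422: 2-byte form → D0 A2.
U+1F689: 4-byte form → F0 9F 9A 89.
U+F9FB6: 4-byte form → F3 B9 BE B6.
U+1341A: 4-byte form → F0 93 90 9A.
U+0052: 1-byte form → 52.
U+05EA: 2-byte form → D7 AA.
U+05B7: 2-byte form → D6 B7.
Concatenated (19 bytes): D0 A2 F0 9F 9A 89 F3 B9 BE B6 F0 93 90 9A 52 D7 AA D6 B7.

D0 A2 F0 9F 9A 89 F3 B9 BE B6 F0 93 90 9A 52 D7 AA D6 B7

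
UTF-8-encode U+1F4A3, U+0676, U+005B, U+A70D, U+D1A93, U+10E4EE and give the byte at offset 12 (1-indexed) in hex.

1-indexed offset 12 is 0-indexed offset 11.
U+1F4A3 → 4-byte form F0 9F 92 A3 at offsets 0–3.
U+0676 → 2-byte form D9 B6 at offsets 4–5.
U+005B → 1-byte form 5B at offsets 6–6.
U+A70D → 3-byte form EA 9C 8D at offsets 7–9.
U+D1A93 → 4-byte form F3 91 AA 93 at offsets 10–13.
Offset 11 falls in char 5's range; it's byte 2 of F3 91 AA 93 = 0x91.

0x91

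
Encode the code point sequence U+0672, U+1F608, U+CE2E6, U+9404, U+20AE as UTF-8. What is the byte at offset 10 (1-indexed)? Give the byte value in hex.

0xA6

1-indexed offset 10 is 0-indexed offset 9.
U+0672 → 2-byte form D9 B2 at offsets 0–1.
U+1F608 → 4-byte form F0 9F 98 88 at offsets 2–5.
U+CE2E6 → 4-byte form F3 8E 8B A6 at offsets 6–9.
Offset 9 falls in char 3's range; it's byte 4 of F3 8E 8B A6 = 0xA6.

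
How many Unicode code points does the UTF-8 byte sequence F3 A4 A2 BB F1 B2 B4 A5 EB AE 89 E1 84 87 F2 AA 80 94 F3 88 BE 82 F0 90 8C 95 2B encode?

Byte at offset 0: 0xF3 = 11110011 → 4-byte char (#1). Advance 4.
Byte at offset 4: 0xF1 = 11110001 → 4-byte char (#2). Advance 4.
Byte at offset 8: 0xEB = 11101011 → 3-byte char (#3). Advance 3.
Byte at offset 11: 0xE1 = 11100001 → 3-byte char (#4). Advance 3.
Byte at offset 14: 0xF2 = 11110010 → 4-byte char (#5). Advance 4.
Byte at offset 18: 0xF3 = 11110011 → 4-byte char (#6). Advance 4.
Byte at offset 22: 0xF0 = 11110000 → 4-byte char (#7). Advance 4.
Byte at offset 26: 0x2B = 00101011 → 1-byte char (#8). Advance 1.
Reached end at offset 27 after 8 code points.

8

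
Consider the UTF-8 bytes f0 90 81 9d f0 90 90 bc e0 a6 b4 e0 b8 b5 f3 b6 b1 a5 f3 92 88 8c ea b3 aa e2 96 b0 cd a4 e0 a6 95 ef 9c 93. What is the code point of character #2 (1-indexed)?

U+1043C

Offset 0: leading byte 0xF0 = 11110000 → 4-byte char #1 = F0 90 81 9D.
Offset 4: leading byte 0xF0 = 11110000 → 4-byte char #2 = F0 90 90 BC.
Leading byte 0xF0 = 11110000 matches 11110xxx → 4-byte sequence.
Byte 1: 0xF0 = 11110000, payload 000 (3 bits).
Byte 2: 0x90 = 10010000 (10xxxxxx ✓), payload 010000.
Byte 3: 0x90 = 10010000 (10xxxxxx ✓), payload 010000.
Byte 4: 0xBC = 10111100 (10xxxxxx ✓), payload 111100.
Concatenate: 000010000010000111100 = 0x1043C (21 bits → U+1043C).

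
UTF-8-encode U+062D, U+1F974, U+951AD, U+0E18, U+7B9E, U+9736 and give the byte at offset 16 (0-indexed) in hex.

0xE9

U+062D → 2-byte form D8 AD at offsets 0–1.
U+1F974 → 4-byte form F0 9F A5 B4 at offsets 2–5.
U+951AD → 4-byte form F2 95 86 AD at offsets 6–9.
U+0E18 → 3-byte form E0 B8 98 at offsets 10–12.
U+7B9E → 3-byte form E7 AE 9E at offsets 13–15.
U+9736 → 3-byte form E9 9C B6 at offsets 16–18.
Offset 16 falls in char 6's range; it's byte 1 of E9 9C B6 = 0xE9.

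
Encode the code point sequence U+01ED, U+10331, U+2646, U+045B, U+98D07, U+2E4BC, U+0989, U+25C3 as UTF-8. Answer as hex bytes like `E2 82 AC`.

C7 AD F0 90 8C B1 E2 99 86 D1 9B F2 98 B4 87 F0 AE 92 BC E0 A6 89 E2 97 83

U+01ED: 2-byte form → C7 AD.
U+10331: 4-byte form → F0 90 8C B1.
U+2646: 3-byte form → E2 99 86.
U+045B: 2-byte form → D1 9B.
U+98D07: 4-byte form → F2 98 B4 87.
U+2E4BC: 4-byte form → F0 AE 92 BC.
U+0989: 3-byte form → E0 A6 89.
U+25C3: 3-byte form → E2 97 83.
Concatenated (25 bytes): C7 AD F0 90 8C B1 E2 99 86 D1 9B F2 98 B4 87 F0 AE 92 BC E0 A6 89 E2 97 83.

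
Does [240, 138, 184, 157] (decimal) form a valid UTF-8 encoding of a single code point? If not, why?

Leading byte 0xF0 = 11110000 → 4-byte form.
Continuation bytes all match 10xxxxxx. Payload decodes to 0xAE1D.
But 0xAE1D < 0x10000, the minimum for a 4-byte sequence — this is an overlong encoding.

invalid (overlong encoding)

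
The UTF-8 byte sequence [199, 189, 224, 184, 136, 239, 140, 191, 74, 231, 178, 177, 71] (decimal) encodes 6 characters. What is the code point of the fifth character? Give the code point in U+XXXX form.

Offset 0: leading byte 0xC7 = 11000111 → 2-byte char #1 = C7 BD.
Offset 2: leading byte 0xE0 = 11100000 → 3-byte char #2 = E0 B8 88.
Offset 5: leading byte 0xEF = 11101111 → 3-byte char #3 = EF 8C BF.
Offset 8: leading byte 0x4A = 01001010 → 1-byte char #4 = 4A.
Offset 9: leading byte 0xE7 = 11100111 → 3-byte char #5 = E7 B2 B1.
Leading byte 0xE7 = 11100111 matches 1110xxxx → 3-byte sequence.
Byte 1: 0xE7 = 11100111, payload 0111 (4 bits).
Byte 2: 0xB2 = 10110010 (10xxxxxx ✓), payload 110010.
Byte 3: 0xB1 = 10110001 (10xxxxxx ✓), payload 110001.
Concatenate: 0111110010110001 = 0x7CB1 (16 bits → U+7CB1).

U+7CB1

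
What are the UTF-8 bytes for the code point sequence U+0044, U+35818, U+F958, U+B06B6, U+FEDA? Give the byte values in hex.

U+0044: 1-byte form → 44.
U+35818: 4-byte form → F0 B5 A0 98.
U+F958: 3-byte form → EF A5 98.
U+B06B6: 4-byte form → F2 B0 9A B6.
U+FEDA: 3-byte form → EF BB 9A.
Concatenated (15 bytes): 44 F0 B5 A0 98 EF A5 98 F2 B0 9A B6 EF BB 9A.

44 F0 B5 A0 98 EF A5 98 F2 B0 9A B6 EF BB 9A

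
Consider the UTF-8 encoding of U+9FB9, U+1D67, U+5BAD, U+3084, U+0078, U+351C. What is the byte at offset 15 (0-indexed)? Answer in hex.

U+9FB9 → 3-byte form E9 BE B9 at offsets 0–2.
U+1D67 → 3-byte form E1 B5 A7 at offsets 3–5.
U+5BAD → 3-byte form E5 AE AD at offsets 6–8.
U+3084 → 3-byte form E3 82 84 at offsets 9–11.
U+0078 → 1-byte form 78 at offsets 12–12.
U+351C → 3-byte form E3 94 9C at offsets 13–15.
Offset 15 falls in char 6's range; it's byte 3 of E3 94 9C = 0x9C.

0x9C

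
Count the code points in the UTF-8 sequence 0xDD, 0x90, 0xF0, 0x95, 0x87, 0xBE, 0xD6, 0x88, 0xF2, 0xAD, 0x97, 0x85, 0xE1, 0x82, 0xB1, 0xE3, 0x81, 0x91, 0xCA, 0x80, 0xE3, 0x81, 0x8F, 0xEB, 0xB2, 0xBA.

9

Byte at offset 0: 0xDD = 11011101 → 2-byte char (#1). Advance 2.
Byte at offset 2: 0xF0 = 11110000 → 4-byte char (#2). Advance 4.
Byte at offset 6: 0xD6 = 11010110 → 2-byte char (#3). Advance 2.
Byte at offset 8: 0xF2 = 11110010 → 4-byte char (#4). Advance 4.
Byte at offset 12: 0xE1 = 11100001 → 3-byte char (#5). Advance 3.
Byte at offset 15: 0xE3 = 11100011 → 3-byte char (#6). Advance 3.
Byte at offset 18: 0xCA = 11001010 → 2-byte char (#7). Advance 2.
Byte at offset 20: 0xE3 = 11100011 → 3-byte char (#8). Advance 3.
Byte at offset 23: 0xEB = 11101011 → 3-byte char (#9). Advance 3.
Reached end at offset 26 after 9 code points.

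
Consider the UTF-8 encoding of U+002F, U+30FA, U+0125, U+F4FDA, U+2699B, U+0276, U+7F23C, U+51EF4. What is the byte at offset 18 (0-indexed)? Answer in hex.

0x88

U+002F → 1-byte form 2F at offsets 0–0.
U+30FA → 3-byte form E3 83 BA at offsets 1–3.
U+0125 → 2-byte form C4 A5 at offsets 4–5.
U+F4FDA → 4-byte form F3 B4 BF 9A at offsets 6–9.
U+2699B → 4-byte form F0 A6 A6 9B at offsets 10–13.
U+0276 → 2-byte form C9 B6 at offsets 14–15.
U+7F23C → 4-byte form F1 BF 88 BC at offsets 16–19.
Offset 18 falls in char 7's range; it's byte 3 of F1 BF 88 BC = 0x88.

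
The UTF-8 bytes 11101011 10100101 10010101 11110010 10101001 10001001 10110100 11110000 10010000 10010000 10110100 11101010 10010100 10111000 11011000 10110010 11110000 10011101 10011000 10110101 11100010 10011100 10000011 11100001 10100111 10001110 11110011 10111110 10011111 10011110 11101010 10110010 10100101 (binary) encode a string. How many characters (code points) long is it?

10

Byte at offset 0: 0xEB = 11101011 → 3-byte char (#1). Advance 3.
Byte at offset 3: 0xF2 = 11110010 → 4-byte char (#2). Advance 4.
Byte at offset 7: 0xF0 = 11110000 → 4-byte char (#3). Advance 4.
Byte at offset 11: 0xEA = 11101010 → 3-byte char (#4). Advance 3.
Byte at offset 14: 0xD8 = 11011000 → 2-byte char (#5). Advance 2.
Byte at offset 16: 0xF0 = 11110000 → 4-byte char (#6). Advance 4.
Byte at offset 20: 0xE2 = 11100010 → 3-byte char (#7). Advance 3.
Byte at offset 23: 0xE1 = 11100001 → 3-byte char (#8). Advance 3.
Byte at offset 26: 0xF3 = 11110011 → 4-byte char (#9). Advance 4.
Byte at offset 30: 0xEA = 11101010 → 3-byte char (#10). Advance 3.
Reached end at offset 33 after 10 code points.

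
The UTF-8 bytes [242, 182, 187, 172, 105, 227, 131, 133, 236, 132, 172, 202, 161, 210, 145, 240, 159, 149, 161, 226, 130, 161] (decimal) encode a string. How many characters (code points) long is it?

Byte at offset 0: 0xF2 = 11110010 → 4-byte char (#1). Advance 4.
Byte at offset 4: 0x69 = 01101001 → 1-byte char (#2). Advance 1.
Byte at offset 5: 0xE3 = 11100011 → 3-byte char (#3). Advance 3.
Byte at offset 8: 0xEC = 11101100 → 3-byte char (#4). Advance 3.
Byte at offset 11: 0xCA = 11001010 → 2-byte char (#5). Advance 2.
Byte at offset 13: 0xD2 = 11010010 → 2-byte char (#6). Advance 2.
Byte at offset 15: 0xF0 = 11110000 → 4-byte char (#7). Advance 4.
Byte at offset 19: 0xE2 = 11100010 → 3-byte char (#8). Advance 3.
Reached end at offset 22 after 8 code points.

8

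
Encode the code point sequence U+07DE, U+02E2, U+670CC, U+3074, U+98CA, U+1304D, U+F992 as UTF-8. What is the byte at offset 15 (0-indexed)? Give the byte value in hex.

U+07DE → 2-byte form DF 9E at offsets 0–1.
U+02E2 → 2-byte form CB A2 at offsets 2–3.
U+670CC → 4-byte form F1 A7 83 8C at offsets 4–7.
U+3074 → 3-byte form E3 81 B4 at offsets 8–10.
U+98CA → 3-byte form E9 A3 8A at offsets 11–13.
U+1304D → 4-byte form F0 93 81 8D at offsets 14–17.
Offset 15 falls in char 6's range; it's byte 2 of F0 93 81 8D = 0x93.

0x93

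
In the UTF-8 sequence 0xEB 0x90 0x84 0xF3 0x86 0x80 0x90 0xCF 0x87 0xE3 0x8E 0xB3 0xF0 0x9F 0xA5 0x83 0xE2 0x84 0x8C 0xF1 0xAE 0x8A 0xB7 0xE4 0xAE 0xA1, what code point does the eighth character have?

U+4BA1

Offset 0: leading byte 0xEB = 11101011 → 3-byte char #1 = EB 90 84.
Offset 3: leading byte 0xF3 = 11110011 → 4-byte char #2 = F3 86 80 90.
Offset 7: leading byte 0xCF = 11001111 → 2-byte char #3 = CF 87.
Offset 9: leading byte 0xE3 = 11100011 → 3-byte char #4 = E3 8E B3.
Offset 12: leading byte 0xF0 = 11110000 → 4-byte char #5 = F0 9F A5 83.
Offset 16: leading byte 0xE2 = 11100010 → 3-byte char #6 = E2 84 8C.
Offset 19: leading byte 0xF1 = 11110001 → 4-byte char #7 = F1 AE 8A B7.
Offset 23: leading byte 0xE4 = 11100100 → 3-byte char #8 = E4 AE A1.
Leading byte 0xE4 = 11100100 matches 1110xxxx → 3-byte sequence.
Byte 1: 0xE4 = 11100100, payload 0100 (4 bits).
Byte 2: 0xAE = 10101110 (10xxxxxx ✓), payload 101110.
Byte 3: 0xA1 = 10100001 (10xxxxxx ✓), payload 100001.
Concatenate: 0100101110100001 = 0x4BA1 (16 bits → U+4BA1).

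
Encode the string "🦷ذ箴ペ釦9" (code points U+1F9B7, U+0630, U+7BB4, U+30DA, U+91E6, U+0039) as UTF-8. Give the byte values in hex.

F0 9F A6 B7 D8 B0 E7 AE B4 E3 83 9A E9 87 A6 39

U+1F9B7: 4-byte form → F0 9F A6 B7.
U+0630: 2-byte form → D8 B0.
U+7BB4: 3-byte form → E7 AE B4.
U+30DA: 3-byte form → E3 83 9A.
U+91E6: 3-byte form → E9 87 A6.
U+0039: 1-byte form → 39.
Concatenated (16 bytes): F0 9F A6 B7 D8 B0 E7 AE B4 E3 83 9A E9 87 A6 39.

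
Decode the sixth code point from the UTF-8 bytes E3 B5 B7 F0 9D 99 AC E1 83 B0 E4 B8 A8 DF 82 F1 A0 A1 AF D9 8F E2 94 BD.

Offset 0: leading byte 0xE3 = 11100011 → 3-byte char #1 = E3 B5 B7.
Offset 3: leading byte 0xF0 = 11110000 → 4-byte char #2 = F0 9D 99 AC.
Offset 7: leading byte 0xE1 = 11100001 → 3-byte char #3 = E1 83 B0.
Offset 10: leading byte 0xE4 = 11100100 → 3-byte char #4 = E4 B8 A8.
Offset 13: leading byte 0xDF = 11011111 → 2-byte char #5 = DF 82.
Offset 15: leading byte 0xF1 = 11110001 → 4-byte char #6 = F1 A0 A1 AF.
Leading byte 0xF1 = 11110001 matches 11110xxx → 4-byte sequence.
Byte 1: 0xF1 = 11110001, payload 001 (3 bits).
Byte 2: 0xA0 = 10100000 (10xxxxxx ✓), payload 100000.
Byte 3: 0xA1 = 10100001 (10xxxxxx ✓), payload 100001.
Byte 4: 0xAF = 10101111 (10xxxxxx ✓), payload 101111.
Concatenate: 001100000100001101111 = 0x6086F (21 bits → U+6086F).

U+6086F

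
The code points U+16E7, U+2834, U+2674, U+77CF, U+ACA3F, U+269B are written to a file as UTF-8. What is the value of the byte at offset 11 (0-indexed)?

0x8F

U+16E7 → 3-byte form E1 9B A7 at offsets 0–2.
U+2834 → 3-byte form E2 A0 B4 at offsets 3–5.
U+2674 → 3-byte form E2 99 B4 at offsets 6–8.
U+77CF → 3-byte form E7 9F 8F at offsets 9–11.
Offset 11 falls in char 4's range; it's byte 3 of E7 9F 8F = 0x8F.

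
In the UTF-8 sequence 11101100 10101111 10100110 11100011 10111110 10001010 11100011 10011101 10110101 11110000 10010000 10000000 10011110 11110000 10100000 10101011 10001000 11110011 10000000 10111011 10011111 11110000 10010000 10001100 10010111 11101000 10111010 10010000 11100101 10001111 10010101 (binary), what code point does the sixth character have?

U+C0EDF

Offset 0: leading byte 0xEC = 11101100 → 3-byte char #1 = EC AF A6.
Offset 3: leading byte 0xE3 = 11100011 → 3-byte char #2 = E3 BE 8A.
Offset 6: leading byte 0xE3 = 11100011 → 3-byte char #3 = E3 9D B5.
Offset 9: leading byte 0xF0 = 11110000 → 4-byte char #4 = F0 90 80 9E.
Offset 13: leading byte 0xF0 = 11110000 → 4-byte char #5 = F0 A0 AB 88.
Offset 17: leading byte 0xF3 = 11110011 → 4-byte char #6 = F3 80 BB 9F.
Leading byte 0xF3 = 11110011 matches 11110xxx → 4-byte sequence.
Byte 1: 0xF3 = 11110011, payload 011 (3 bits).
Byte 2: 0x80 = 10000000 (10xxxxxx ✓), payload 000000.
Byte 3: 0xBB = 10111011 (10xxxxxx ✓), payload 111011.
Byte 4: 0x9F = 10011111 (10xxxxxx ✓), payload 011111.
Concatenate: 011000000111011011111 = 0xC0EDF (21 bits → U+C0EDF).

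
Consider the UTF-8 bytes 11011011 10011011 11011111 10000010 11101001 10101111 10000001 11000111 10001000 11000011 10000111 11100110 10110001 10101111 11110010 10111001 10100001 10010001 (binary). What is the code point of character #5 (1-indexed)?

Offset 0: leading byte 0xDB = 11011011 → 2-byte char #1 = DB 9B.
Offset 2: leading byte 0xDF = 11011111 → 2-byte char #2 = DF 82.
Offset 4: leading byte 0xE9 = 11101001 → 3-byte char #3 = E9 AF 81.
Offset 7: leading byte 0xC7 = 11000111 → 2-byte char #4 = C7 88.
Offset 9: leading byte 0xC3 = 11000011 → 2-byte char #5 = C3 87.
Leading byte 0xC3 = 11000011 matches 110xxxxx → 2-byte sequence.
Byte 1: 0xC3 = 11000011, payload 00011 (5 bits).
Byte 2: 0x87 = 10000111 (10xxxxxx ✓), payload 000111.
Concatenate: 00011000111 = 0xC7 (11 bits → U+00C7).

U+00C7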